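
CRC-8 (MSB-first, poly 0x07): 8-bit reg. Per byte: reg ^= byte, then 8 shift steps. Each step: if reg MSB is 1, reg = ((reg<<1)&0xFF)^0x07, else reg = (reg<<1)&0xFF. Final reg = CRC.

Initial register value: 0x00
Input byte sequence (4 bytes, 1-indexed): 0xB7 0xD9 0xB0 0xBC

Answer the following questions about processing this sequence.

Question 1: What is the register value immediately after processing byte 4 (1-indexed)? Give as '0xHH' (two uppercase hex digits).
After byte 1 (0xB7): reg=0x0C
After byte 2 (0xD9): reg=0x25
After byte 3 (0xB0): reg=0xE2
After byte 4 (0xBC): reg=0x9D

Answer: 0x9D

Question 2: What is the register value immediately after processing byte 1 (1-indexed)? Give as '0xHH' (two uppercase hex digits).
After byte 1 (0xB7): reg=0x0C

Answer: 0x0C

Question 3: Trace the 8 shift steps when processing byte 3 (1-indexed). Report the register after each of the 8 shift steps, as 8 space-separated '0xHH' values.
Answer: 0x2D 0x5A 0xB4 0x6F 0xDE 0xBB 0x71 0xE2

Derivation:
After byte 1 (0xB7): reg=0x0C
After byte 2 (0xD9): reg=0x25
Register before byte 3: 0x25
After XOR with byte 0xB0: 0x95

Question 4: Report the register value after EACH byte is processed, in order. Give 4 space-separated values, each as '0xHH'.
0x0C 0x25 0xE2 0x9D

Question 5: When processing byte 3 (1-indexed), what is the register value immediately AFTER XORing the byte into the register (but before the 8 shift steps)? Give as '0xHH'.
Answer: 0x95

Derivation:
Register before byte 3: 0x25
Byte 3: 0xB0
0x25 XOR 0xB0 = 0x95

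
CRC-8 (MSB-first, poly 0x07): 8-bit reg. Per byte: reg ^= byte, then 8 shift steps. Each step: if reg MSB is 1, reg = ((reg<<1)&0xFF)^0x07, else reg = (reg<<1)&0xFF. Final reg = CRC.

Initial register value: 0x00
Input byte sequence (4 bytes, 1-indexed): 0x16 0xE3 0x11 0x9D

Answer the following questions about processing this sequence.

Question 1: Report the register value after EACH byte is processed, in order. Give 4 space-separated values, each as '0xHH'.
0x62 0x8E 0xD4 0xF8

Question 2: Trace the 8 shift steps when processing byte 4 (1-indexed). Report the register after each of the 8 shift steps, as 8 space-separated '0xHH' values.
After byte 1 (0x16): reg=0x62
After byte 2 (0xE3): reg=0x8E
After byte 3 (0x11): reg=0xD4
Register before byte 4: 0xD4
After XOR with byte 0x9D: 0x49

Answer: 0x92 0x23 0x46 0x8C 0x1F 0x3E 0x7C 0xF8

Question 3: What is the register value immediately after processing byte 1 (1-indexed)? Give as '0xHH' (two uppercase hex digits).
Answer: 0x62

Derivation:
After byte 1 (0x16): reg=0x62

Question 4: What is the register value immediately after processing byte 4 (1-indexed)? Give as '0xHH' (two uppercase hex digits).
Answer: 0xF8

Derivation:
After byte 1 (0x16): reg=0x62
After byte 2 (0xE3): reg=0x8E
After byte 3 (0x11): reg=0xD4
After byte 4 (0x9D): reg=0xF8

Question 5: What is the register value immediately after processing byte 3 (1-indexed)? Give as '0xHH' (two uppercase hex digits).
After byte 1 (0x16): reg=0x62
After byte 2 (0xE3): reg=0x8E
After byte 3 (0x11): reg=0xD4

Answer: 0xD4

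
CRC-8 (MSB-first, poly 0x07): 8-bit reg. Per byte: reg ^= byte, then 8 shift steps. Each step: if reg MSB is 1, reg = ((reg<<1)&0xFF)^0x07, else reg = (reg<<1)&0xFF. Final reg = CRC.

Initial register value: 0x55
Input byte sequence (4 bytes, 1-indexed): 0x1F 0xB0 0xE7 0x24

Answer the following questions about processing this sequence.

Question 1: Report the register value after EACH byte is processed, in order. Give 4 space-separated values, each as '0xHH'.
0xF1 0xC0 0xF5 0x39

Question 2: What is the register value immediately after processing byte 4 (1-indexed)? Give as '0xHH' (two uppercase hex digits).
Answer: 0x39

Derivation:
After byte 1 (0x1F): reg=0xF1
After byte 2 (0xB0): reg=0xC0
After byte 3 (0xE7): reg=0xF5
After byte 4 (0x24): reg=0x39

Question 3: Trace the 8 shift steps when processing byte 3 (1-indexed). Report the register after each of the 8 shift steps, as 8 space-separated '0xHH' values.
After byte 1 (0x1F): reg=0xF1
After byte 2 (0xB0): reg=0xC0
Register before byte 3: 0xC0
After XOR with byte 0xE7: 0x27

Answer: 0x4E 0x9C 0x3F 0x7E 0xFC 0xFF 0xF9 0xF5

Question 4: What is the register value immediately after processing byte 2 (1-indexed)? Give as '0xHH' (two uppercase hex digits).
Answer: 0xC0

Derivation:
After byte 1 (0x1F): reg=0xF1
After byte 2 (0xB0): reg=0xC0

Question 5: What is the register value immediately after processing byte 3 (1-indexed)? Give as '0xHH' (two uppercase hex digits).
Answer: 0xF5

Derivation:
After byte 1 (0x1F): reg=0xF1
After byte 2 (0xB0): reg=0xC0
After byte 3 (0xE7): reg=0xF5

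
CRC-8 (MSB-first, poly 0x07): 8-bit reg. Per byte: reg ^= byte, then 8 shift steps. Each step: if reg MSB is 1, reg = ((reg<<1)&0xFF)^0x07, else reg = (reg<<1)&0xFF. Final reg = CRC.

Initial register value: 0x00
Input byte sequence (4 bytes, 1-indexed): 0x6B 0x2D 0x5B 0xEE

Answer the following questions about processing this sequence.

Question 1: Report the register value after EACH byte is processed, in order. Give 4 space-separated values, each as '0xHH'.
0x16 0xA1 0xE8 0x12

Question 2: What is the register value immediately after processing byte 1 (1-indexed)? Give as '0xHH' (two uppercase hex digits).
Answer: 0x16

Derivation:
After byte 1 (0x6B): reg=0x16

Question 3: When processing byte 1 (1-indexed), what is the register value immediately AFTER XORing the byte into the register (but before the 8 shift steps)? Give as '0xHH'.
Answer: 0x6B

Derivation:
Register before byte 1: 0x00
Byte 1: 0x6B
0x00 XOR 0x6B = 0x6B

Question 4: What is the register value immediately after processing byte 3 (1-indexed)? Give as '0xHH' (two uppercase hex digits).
After byte 1 (0x6B): reg=0x16
After byte 2 (0x2D): reg=0xA1
After byte 3 (0x5B): reg=0xE8

Answer: 0xE8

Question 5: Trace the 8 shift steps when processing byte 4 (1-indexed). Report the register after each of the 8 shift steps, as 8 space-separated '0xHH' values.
Answer: 0x0C 0x18 0x30 0x60 0xC0 0x87 0x09 0x12

Derivation:
After byte 1 (0x6B): reg=0x16
After byte 2 (0x2D): reg=0xA1
After byte 3 (0x5B): reg=0xE8
Register before byte 4: 0xE8
After XOR with byte 0xEE: 0x06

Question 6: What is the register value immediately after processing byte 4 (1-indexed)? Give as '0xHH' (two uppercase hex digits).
After byte 1 (0x6B): reg=0x16
After byte 2 (0x2D): reg=0xA1
After byte 3 (0x5B): reg=0xE8
After byte 4 (0xEE): reg=0x12

Answer: 0x12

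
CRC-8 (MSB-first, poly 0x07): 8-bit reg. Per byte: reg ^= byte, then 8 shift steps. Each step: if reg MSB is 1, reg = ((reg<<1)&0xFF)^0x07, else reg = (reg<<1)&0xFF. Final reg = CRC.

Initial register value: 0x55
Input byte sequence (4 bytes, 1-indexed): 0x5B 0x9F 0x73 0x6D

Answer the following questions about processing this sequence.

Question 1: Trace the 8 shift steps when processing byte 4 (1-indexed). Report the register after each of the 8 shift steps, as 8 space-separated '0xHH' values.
Answer: 0x7A 0xF4 0xEF 0xD9 0xB5 0x6D 0xDA 0xB3

Derivation:
After byte 1 (0x5B): reg=0x2A
After byte 2 (0x9F): reg=0x02
After byte 3 (0x73): reg=0x50
Register before byte 4: 0x50
After XOR with byte 0x6D: 0x3D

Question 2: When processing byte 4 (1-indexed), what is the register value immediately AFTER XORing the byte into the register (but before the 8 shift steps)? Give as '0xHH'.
Answer: 0x3D

Derivation:
Register before byte 4: 0x50
Byte 4: 0x6D
0x50 XOR 0x6D = 0x3D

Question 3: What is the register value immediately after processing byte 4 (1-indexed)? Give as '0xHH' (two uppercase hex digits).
After byte 1 (0x5B): reg=0x2A
After byte 2 (0x9F): reg=0x02
After byte 3 (0x73): reg=0x50
After byte 4 (0x6D): reg=0xB3

Answer: 0xB3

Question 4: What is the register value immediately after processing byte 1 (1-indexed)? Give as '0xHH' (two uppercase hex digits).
After byte 1 (0x5B): reg=0x2A

Answer: 0x2A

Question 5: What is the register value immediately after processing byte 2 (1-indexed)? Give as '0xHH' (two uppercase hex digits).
Answer: 0x02

Derivation:
After byte 1 (0x5B): reg=0x2A
After byte 2 (0x9F): reg=0x02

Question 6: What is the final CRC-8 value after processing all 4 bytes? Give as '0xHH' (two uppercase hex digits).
After byte 1 (0x5B): reg=0x2A
After byte 2 (0x9F): reg=0x02
After byte 3 (0x73): reg=0x50
After byte 4 (0x6D): reg=0xB3

Answer: 0xB3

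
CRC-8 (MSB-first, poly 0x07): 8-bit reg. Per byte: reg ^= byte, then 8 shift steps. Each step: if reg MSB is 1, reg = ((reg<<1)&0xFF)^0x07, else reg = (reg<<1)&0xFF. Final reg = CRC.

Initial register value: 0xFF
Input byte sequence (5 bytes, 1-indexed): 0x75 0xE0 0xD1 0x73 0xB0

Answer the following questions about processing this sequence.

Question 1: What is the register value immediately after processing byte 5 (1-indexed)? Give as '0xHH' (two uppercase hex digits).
After byte 1 (0x75): reg=0xBF
After byte 2 (0xE0): reg=0x9A
After byte 3 (0xD1): reg=0xF6
After byte 4 (0x73): reg=0x92
After byte 5 (0xB0): reg=0xEE

Answer: 0xEE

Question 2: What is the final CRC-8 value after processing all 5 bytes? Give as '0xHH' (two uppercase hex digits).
After byte 1 (0x75): reg=0xBF
After byte 2 (0xE0): reg=0x9A
After byte 3 (0xD1): reg=0xF6
After byte 4 (0x73): reg=0x92
After byte 5 (0xB0): reg=0xEE

Answer: 0xEE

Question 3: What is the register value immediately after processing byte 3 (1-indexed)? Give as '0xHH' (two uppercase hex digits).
Answer: 0xF6

Derivation:
After byte 1 (0x75): reg=0xBF
After byte 2 (0xE0): reg=0x9A
After byte 3 (0xD1): reg=0xF6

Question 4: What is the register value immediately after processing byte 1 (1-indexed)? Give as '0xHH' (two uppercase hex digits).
After byte 1 (0x75): reg=0xBF

Answer: 0xBF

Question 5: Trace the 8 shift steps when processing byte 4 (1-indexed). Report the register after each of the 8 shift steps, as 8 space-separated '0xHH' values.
After byte 1 (0x75): reg=0xBF
After byte 2 (0xE0): reg=0x9A
After byte 3 (0xD1): reg=0xF6
Register before byte 4: 0xF6
After XOR with byte 0x73: 0x85

Answer: 0x0D 0x1A 0x34 0x68 0xD0 0xA7 0x49 0x92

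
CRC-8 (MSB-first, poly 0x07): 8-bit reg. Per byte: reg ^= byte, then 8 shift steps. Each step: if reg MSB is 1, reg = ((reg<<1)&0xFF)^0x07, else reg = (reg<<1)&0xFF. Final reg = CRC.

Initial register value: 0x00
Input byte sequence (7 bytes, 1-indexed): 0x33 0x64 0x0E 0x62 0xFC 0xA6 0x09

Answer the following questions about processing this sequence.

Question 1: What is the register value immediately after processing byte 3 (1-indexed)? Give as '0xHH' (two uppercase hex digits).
Answer: 0xD7

Derivation:
After byte 1 (0x33): reg=0x99
After byte 2 (0x64): reg=0xFD
After byte 3 (0x0E): reg=0xD7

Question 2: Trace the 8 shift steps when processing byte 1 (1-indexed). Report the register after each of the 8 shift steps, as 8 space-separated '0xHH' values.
Answer: 0x66 0xCC 0x9F 0x39 0x72 0xE4 0xCF 0x99

Derivation:
Register before byte 1: 0x00
After XOR with byte 0x33: 0x33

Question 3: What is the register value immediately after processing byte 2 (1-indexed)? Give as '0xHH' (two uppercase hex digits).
After byte 1 (0x33): reg=0x99
After byte 2 (0x64): reg=0xFD

Answer: 0xFD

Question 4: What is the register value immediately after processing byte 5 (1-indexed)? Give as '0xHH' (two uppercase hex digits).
After byte 1 (0x33): reg=0x99
After byte 2 (0x64): reg=0xFD
After byte 3 (0x0E): reg=0xD7
After byte 4 (0x62): reg=0x02
After byte 5 (0xFC): reg=0xF4

Answer: 0xF4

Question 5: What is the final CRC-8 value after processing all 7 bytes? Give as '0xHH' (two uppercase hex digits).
Answer: 0x19

Derivation:
After byte 1 (0x33): reg=0x99
After byte 2 (0x64): reg=0xFD
After byte 3 (0x0E): reg=0xD7
After byte 4 (0x62): reg=0x02
After byte 5 (0xFC): reg=0xF4
After byte 6 (0xA6): reg=0xB9
After byte 7 (0x09): reg=0x19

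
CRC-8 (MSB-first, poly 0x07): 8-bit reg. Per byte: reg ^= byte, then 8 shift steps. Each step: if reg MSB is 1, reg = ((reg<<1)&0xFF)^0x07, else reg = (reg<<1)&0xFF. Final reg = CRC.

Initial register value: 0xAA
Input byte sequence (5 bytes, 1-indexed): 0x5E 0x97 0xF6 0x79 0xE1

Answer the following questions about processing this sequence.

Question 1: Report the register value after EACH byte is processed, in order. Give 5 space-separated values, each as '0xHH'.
0xC2 0xAC 0x81 0xE6 0x15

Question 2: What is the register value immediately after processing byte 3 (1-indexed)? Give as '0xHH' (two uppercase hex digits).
Answer: 0x81

Derivation:
After byte 1 (0x5E): reg=0xC2
After byte 2 (0x97): reg=0xAC
After byte 3 (0xF6): reg=0x81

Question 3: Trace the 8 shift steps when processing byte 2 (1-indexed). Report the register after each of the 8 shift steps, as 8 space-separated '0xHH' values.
Answer: 0xAA 0x53 0xA6 0x4B 0x96 0x2B 0x56 0xAC

Derivation:
After byte 1 (0x5E): reg=0xC2
Register before byte 2: 0xC2
After XOR with byte 0x97: 0x55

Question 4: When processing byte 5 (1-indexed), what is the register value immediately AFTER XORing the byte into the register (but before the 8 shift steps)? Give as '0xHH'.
Register before byte 5: 0xE6
Byte 5: 0xE1
0xE6 XOR 0xE1 = 0x07

Answer: 0x07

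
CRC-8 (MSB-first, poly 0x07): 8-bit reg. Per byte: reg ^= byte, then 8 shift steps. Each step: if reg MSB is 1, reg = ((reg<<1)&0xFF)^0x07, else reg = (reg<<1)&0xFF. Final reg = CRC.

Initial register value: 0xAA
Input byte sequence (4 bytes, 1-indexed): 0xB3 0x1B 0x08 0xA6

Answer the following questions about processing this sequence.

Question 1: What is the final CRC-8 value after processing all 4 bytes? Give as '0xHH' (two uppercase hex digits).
After byte 1 (0xB3): reg=0x4F
After byte 2 (0x1B): reg=0xAB
After byte 3 (0x08): reg=0x60
After byte 4 (0xA6): reg=0x5C

Answer: 0x5C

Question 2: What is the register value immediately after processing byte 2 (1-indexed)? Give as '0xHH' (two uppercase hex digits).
Answer: 0xAB

Derivation:
After byte 1 (0xB3): reg=0x4F
After byte 2 (0x1B): reg=0xAB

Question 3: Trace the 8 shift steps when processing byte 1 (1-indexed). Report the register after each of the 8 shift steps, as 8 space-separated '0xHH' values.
Register before byte 1: 0xAA
After XOR with byte 0xB3: 0x19

Answer: 0x32 0x64 0xC8 0x97 0x29 0x52 0xA4 0x4F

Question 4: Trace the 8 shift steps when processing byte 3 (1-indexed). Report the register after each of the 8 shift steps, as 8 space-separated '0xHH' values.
Answer: 0x41 0x82 0x03 0x06 0x0C 0x18 0x30 0x60

Derivation:
After byte 1 (0xB3): reg=0x4F
After byte 2 (0x1B): reg=0xAB
Register before byte 3: 0xAB
After XOR with byte 0x08: 0xA3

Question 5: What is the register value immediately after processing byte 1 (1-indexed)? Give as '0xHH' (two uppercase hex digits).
Answer: 0x4F

Derivation:
After byte 1 (0xB3): reg=0x4F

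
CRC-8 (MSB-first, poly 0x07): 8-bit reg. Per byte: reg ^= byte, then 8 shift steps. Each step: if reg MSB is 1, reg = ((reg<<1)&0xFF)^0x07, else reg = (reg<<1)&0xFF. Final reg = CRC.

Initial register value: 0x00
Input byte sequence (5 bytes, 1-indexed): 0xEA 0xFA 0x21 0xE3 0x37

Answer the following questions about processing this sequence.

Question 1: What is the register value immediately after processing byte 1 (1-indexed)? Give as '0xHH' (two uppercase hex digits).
After byte 1 (0xEA): reg=0x98

Answer: 0x98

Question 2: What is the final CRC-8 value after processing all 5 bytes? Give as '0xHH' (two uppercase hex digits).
After byte 1 (0xEA): reg=0x98
After byte 2 (0xFA): reg=0x29
After byte 3 (0x21): reg=0x38
After byte 4 (0xE3): reg=0x0F
After byte 5 (0x37): reg=0xA8

Answer: 0xA8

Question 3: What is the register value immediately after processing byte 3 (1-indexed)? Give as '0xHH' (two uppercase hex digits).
After byte 1 (0xEA): reg=0x98
After byte 2 (0xFA): reg=0x29
After byte 3 (0x21): reg=0x38

Answer: 0x38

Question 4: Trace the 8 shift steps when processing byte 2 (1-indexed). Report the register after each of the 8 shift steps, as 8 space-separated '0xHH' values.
Answer: 0xC4 0x8F 0x19 0x32 0x64 0xC8 0x97 0x29

Derivation:
After byte 1 (0xEA): reg=0x98
Register before byte 2: 0x98
After XOR with byte 0xFA: 0x62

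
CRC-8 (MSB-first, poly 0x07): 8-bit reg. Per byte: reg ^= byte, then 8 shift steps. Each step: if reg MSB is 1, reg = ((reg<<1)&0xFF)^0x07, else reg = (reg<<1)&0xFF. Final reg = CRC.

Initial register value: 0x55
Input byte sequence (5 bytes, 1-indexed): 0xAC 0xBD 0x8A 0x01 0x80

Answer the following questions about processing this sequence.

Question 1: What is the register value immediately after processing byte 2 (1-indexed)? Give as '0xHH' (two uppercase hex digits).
Answer: 0x93

Derivation:
After byte 1 (0xAC): reg=0xE1
After byte 2 (0xBD): reg=0x93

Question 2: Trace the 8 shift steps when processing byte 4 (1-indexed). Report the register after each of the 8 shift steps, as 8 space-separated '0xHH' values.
After byte 1 (0xAC): reg=0xE1
After byte 2 (0xBD): reg=0x93
After byte 3 (0x8A): reg=0x4F
Register before byte 4: 0x4F
After XOR with byte 0x01: 0x4E

Answer: 0x9C 0x3F 0x7E 0xFC 0xFF 0xF9 0xF5 0xED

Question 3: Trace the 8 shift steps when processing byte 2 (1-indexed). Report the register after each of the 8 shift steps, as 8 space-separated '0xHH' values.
After byte 1 (0xAC): reg=0xE1
Register before byte 2: 0xE1
After XOR with byte 0xBD: 0x5C

Answer: 0xB8 0x77 0xEE 0xDB 0xB1 0x65 0xCA 0x93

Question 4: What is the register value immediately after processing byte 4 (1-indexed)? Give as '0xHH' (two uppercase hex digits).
After byte 1 (0xAC): reg=0xE1
After byte 2 (0xBD): reg=0x93
After byte 3 (0x8A): reg=0x4F
After byte 4 (0x01): reg=0xED

Answer: 0xED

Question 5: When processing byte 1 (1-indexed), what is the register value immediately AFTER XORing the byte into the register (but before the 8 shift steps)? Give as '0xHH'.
Answer: 0xF9

Derivation:
Register before byte 1: 0x55
Byte 1: 0xAC
0x55 XOR 0xAC = 0xF9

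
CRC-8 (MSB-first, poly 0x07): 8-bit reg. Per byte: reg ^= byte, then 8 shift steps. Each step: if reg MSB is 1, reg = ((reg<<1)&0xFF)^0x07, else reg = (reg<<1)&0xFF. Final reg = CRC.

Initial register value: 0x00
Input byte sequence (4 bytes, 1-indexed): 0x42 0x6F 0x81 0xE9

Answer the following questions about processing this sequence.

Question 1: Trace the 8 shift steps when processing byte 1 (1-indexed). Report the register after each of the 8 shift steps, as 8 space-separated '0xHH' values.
Answer: 0x84 0x0F 0x1E 0x3C 0x78 0xF0 0xE7 0xC9

Derivation:
Register before byte 1: 0x00
After XOR with byte 0x42: 0x42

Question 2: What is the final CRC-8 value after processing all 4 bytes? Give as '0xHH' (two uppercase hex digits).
Answer: 0x07

Derivation:
After byte 1 (0x42): reg=0xC9
After byte 2 (0x6F): reg=0x7B
After byte 3 (0x81): reg=0xE8
After byte 4 (0xE9): reg=0x07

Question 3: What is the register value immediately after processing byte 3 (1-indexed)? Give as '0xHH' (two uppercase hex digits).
Answer: 0xE8

Derivation:
After byte 1 (0x42): reg=0xC9
After byte 2 (0x6F): reg=0x7B
After byte 3 (0x81): reg=0xE8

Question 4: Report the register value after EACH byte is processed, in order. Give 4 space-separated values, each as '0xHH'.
0xC9 0x7B 0xE8 0x07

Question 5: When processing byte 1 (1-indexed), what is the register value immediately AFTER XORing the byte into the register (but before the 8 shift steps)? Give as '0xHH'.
Answer: 0x42

Derivation:
Register before byte 1: 0x00
Byte 1: 0x42
0x00 XOR 0x42 = 0x42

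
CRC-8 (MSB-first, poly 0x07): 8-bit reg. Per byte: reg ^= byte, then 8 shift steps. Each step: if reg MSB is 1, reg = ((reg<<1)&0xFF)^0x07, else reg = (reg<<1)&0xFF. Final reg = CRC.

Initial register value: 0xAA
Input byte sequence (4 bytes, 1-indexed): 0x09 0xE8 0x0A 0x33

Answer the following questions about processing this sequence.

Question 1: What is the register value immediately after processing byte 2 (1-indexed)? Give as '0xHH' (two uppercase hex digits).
After byte 1 (0x09): reg=0x60
After byte 2 (0xE8): reg=0xB1

Answer: 0xB1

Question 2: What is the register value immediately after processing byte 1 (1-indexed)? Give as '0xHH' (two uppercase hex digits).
Answer: 0x60

Derivation:
After byte 1 (0x09): reg=0x60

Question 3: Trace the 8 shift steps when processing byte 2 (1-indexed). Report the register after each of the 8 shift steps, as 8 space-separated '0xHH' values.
After byte 1 (0x09): reg=0x60
Register before byte 2: 0x60
After XOR with byte 0xE8: 0x88

Answer: 0x17 0x2E 0x5C 0xB8 0x77 0xEE 0xDB 0xB1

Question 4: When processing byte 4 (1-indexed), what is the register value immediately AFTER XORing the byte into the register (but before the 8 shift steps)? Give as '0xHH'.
Register before byte 4: 0x28
Byte 4: 0x33
0x28 XOR 0x33 = 0x1B

Answer: 0x1B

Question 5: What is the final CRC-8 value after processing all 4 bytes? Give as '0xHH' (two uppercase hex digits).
After byte 1 (0x09): reg=0x60
After byte 2 (0xE8): reg=0xB1
After byte 3 (0x0A): reg=0x28
After byte 4 (0x33): reg=0x41

Answer: 0x41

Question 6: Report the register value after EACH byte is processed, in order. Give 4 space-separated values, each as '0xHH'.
0x60 0xB1 0x28 0x41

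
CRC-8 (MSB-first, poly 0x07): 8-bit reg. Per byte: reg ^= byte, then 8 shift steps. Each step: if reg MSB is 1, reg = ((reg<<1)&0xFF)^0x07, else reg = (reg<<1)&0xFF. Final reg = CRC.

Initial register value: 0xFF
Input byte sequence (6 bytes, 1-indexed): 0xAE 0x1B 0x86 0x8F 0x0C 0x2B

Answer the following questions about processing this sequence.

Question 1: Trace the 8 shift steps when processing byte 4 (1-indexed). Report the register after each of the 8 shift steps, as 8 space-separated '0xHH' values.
Answer: 0x31 0x62 0xC4 0x8F 0x19 0x32 0x64 0xC8

Derivation:
After byte 1 (0xAE): reg=0xB0
After byte 2 (0x1B): reg=0x58
After byte 3 (0x86): reg=0x14
Register before byte 4: 0x14
After XOR with byte 0x8F: 0x9B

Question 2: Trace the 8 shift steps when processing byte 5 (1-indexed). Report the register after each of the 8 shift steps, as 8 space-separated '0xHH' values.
Answer: 0x8F 0x19 0x32 0x64 0xC8 0x97 0x29 0x52

Derivation:
After byte 1 (0xAE): reg=0xB0
After byte 2 (0x1B): reg=0x58
After byte 3 (0x86): reg=0x14
After byte 4 (0x8F): reg=0xC8
Register before byte 5: 0xC8
After XOR with byte 0x0C: 0xC4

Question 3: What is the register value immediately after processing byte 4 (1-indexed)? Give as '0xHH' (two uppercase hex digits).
Answer: 0xC8

Derivation:
After byte 1 (0xAE): reg=0xB0
After byte 2 (0x1B): reg=0x58
After byte 3 (0x86): reg=0x14
After byte 4 (0x8F): reg=0xC8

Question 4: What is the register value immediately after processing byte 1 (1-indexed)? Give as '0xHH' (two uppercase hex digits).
After byte 1 (0xAE): reg=0xB0

Answer: 0xB0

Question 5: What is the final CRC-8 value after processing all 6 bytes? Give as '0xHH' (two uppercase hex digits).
Answer: 0x68

Derivation:
After byte 1 (0xAE): reg=0xB0
After byte 2 (0x1B): reg=0x58
After byte 3 (0x86): reg=0x14
After byte 4 (0x8F): reg=0xC8
After byte 5 (0x0C): reg=0x52
After byte 6 (0x2B): reg=0x68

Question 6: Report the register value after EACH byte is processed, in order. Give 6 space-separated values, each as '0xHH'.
0xB0 0x58 0x14 0xC8 0x52 0x68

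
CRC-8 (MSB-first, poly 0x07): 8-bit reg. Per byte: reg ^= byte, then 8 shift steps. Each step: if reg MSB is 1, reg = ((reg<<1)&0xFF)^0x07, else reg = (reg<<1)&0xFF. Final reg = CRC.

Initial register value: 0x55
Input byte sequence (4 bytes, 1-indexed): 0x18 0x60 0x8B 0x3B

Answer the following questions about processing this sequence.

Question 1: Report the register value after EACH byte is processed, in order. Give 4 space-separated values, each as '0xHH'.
0xE4 0x95 0x5A 0x20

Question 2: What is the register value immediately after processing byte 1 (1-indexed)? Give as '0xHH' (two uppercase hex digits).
After byte 1 (0x18): reg=0xE4

Answer: 0xE4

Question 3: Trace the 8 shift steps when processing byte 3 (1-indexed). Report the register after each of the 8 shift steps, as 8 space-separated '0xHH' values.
Answer: 0x3C 0x78 0xF0 0xE7 0xC9 0x95 0x2D 0x5A

Derivation:
After byte 1 (0x18): reg=0xE4
After byte 2 (0x60): reg=0x95
Register before byte 3: 0x95
After XOR with byte 0x8B: 0x1E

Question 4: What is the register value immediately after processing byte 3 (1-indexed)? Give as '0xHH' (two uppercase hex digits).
Answer: 0x5A

Derivation:
After byte 1 (0x18): reg=0xE4
After byte 2 (0x60): reg=0x95
After byte 3 (0x8B): reg=0x5A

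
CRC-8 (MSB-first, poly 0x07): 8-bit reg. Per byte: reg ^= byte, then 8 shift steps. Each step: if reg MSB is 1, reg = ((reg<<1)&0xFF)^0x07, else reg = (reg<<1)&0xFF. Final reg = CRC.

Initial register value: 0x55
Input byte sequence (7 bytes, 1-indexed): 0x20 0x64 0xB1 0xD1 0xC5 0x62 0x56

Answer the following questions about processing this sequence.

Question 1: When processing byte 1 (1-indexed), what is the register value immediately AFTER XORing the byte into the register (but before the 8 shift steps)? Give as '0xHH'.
Register before byte 1: 0x55
Byte 1: 0x20
0x55 XOR 0x20 = 0x75

Answer: 0x75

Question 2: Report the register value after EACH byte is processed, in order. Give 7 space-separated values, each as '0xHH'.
0x4C 0xD8 0x18 0x71 0x05 0x32 0x3B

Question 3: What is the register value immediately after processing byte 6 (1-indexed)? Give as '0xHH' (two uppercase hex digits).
After byte 1 (0x20): reg=0x4C
After byte 2 (0x64): reg=0xD8
After byte 3 (0xB1): reg=0x18
After byte 4 (0xD1): reg=0x71
After byte 5 (0xC5): reg=0x05
After byte 6 (0x62): reg=0x32

Answer: 0x32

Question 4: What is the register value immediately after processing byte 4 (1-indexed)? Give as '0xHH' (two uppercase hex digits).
Answer: 0x71

Derivation:
After byte 1 (0x20): reg=0x4C
After byte 2 (0x64): reg=0xD8
After byte 3 (0xB1): reg=0x18
After byte 4 (0xD1): reg=0x71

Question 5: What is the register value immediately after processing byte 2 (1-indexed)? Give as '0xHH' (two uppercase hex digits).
After byte 1 (0x20): reg=0x4C
After byte 2 (0x64): reg=0xD8

Answer: 0xD8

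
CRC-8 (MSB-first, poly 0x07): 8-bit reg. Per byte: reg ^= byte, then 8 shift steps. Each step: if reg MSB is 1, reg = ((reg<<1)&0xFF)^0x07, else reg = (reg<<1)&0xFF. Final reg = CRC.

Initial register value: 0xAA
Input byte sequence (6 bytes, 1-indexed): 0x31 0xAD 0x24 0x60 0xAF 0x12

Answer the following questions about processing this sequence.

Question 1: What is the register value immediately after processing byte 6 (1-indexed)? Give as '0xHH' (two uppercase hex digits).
After byte 1 (0x31): reg=0xC8
After byte 2 (0xAD): reg=0x3C
After byte 3 (0x24): reg=0x48
After byte 4 (0x60): reg=0xD8
After byte 5 (0xAF): reg=0x42
After byte 6 (0x12): reg=0xB7

Answer: 0xB7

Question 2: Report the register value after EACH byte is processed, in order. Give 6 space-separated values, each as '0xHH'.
0xC8 0x3C 0x48 0xD8 0x42 0xB7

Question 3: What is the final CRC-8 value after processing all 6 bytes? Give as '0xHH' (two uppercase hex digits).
After byte 1 (0x31): reg=0xC8
After byte 2 (0xAD): reg=0x3C
After byte 3 (0x24): reg=0x48
After byte 4 (0x60): reg=0xD8
After byte 5 (0xAF): reg=0x42
After byte 6 (0x12): reg=0xB7

Answer: 0xB7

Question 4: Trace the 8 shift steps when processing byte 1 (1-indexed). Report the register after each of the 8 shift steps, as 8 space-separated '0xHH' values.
Register before byte 1: 0xAA
After XOR with byte 0x31: 0x9B

Answer: 0x31 0x62 0xC4 0x8F 0x19 0x32 0x64 0xC8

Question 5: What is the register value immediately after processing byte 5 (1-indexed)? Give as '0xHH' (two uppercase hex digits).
After byte 1 (0x31): reg=0xC8
After byte 2 (0xAD): reg=0x3C
After byte 3 (0x24): reg=0x48
After byte 4 (0x60): reg=0xD8
After byte 5 (0xAF): reg=0x42

Answer: 0x42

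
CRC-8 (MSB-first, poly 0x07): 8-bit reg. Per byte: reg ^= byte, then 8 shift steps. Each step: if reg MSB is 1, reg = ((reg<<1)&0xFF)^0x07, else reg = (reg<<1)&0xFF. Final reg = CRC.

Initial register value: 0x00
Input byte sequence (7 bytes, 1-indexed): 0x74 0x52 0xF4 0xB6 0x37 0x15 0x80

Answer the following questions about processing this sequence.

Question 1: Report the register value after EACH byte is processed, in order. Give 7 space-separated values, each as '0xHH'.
0x4B 0x4F 0x28 0xD3 0xB2 0x7C 0xFA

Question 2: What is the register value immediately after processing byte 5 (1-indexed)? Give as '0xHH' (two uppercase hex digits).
Answer: 0xB2

Derivation:
After byte 1 (0x74): reg=0x4B
After byte 2 (0x52): reg=0x4F
After byte 3 (0xF4): reg=0x28
After byte 4 (0xB6): reg=0xD3
After byte 5 (0x37): reg=0xB2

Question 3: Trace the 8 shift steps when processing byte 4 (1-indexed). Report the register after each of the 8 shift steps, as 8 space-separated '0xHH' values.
Answer: 0x3B 0x76 0xEC 0xDF 0xB9 0x75 0xEA 0xD3

Derivation:
After byte 1 (0x74): reg=0x4B
After byte 2 (0x52): reg=0x4F
After byte 3 (0xF4): reg=0x28
Register before byte 4: 0x28
After XOR with byte 0xB6: 0x9E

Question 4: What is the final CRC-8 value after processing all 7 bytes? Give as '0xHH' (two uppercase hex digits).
After byte 1 (0x74): reg=0x4B
After byte 2 (0x52): reg=0x4F
After byte 3 (0xF4): reg=0x28
After byte 4 (0xB6): reg=0xD3
After byte 5 (0x37): reg=0xB2
After byte 6 (0x15): reg=0x7C
After byte 7 (0x80): reg=0xFA

Answer: 0xFA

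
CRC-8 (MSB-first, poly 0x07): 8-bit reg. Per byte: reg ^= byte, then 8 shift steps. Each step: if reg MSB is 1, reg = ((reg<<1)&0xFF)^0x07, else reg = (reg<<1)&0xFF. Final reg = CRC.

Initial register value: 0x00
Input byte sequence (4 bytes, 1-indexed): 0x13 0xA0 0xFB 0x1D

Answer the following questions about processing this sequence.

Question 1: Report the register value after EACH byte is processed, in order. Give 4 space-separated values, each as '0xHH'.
0x79 0x01 0xE8 0xC5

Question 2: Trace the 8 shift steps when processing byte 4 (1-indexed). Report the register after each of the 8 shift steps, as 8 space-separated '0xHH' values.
After byte 1 (0x13): reg=0x79
After byte 2 (0xA0): reg=0x01
After byte 3 (0xFB): reg=0xE8
Register before byte 4: 0xE8
After XOR with byte 0x1D: 0xF5

Answer: 0xED 0xDD 0xBD 0x7D 0xFA 0xF3 0xE1 0xC5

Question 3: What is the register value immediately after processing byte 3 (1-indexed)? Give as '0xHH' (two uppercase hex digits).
Answer: 0xE8

Derivation:
After byte 1 (0x13): reg=0x79
After byte 2 (0xA0): reg=0x01
After byte 3 (0xFB): reg=0xE8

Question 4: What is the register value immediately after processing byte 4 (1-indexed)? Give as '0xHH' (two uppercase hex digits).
After byte 1 (0x13): reg=0x79
After byte 2 (0xA0): reg=0x01
After byte 3 (0xFB): reg=0xE8
After byte 4 (0x1D): reg=0xC5

Answer: 0xC5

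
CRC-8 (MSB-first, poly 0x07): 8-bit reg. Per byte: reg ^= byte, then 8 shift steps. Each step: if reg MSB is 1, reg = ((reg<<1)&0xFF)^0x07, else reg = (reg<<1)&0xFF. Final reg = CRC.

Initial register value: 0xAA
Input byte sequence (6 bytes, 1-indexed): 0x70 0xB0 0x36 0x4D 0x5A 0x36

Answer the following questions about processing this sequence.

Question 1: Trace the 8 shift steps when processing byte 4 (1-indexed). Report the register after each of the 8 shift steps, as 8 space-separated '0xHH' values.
Answer: 0x50 0xA0 0x47 0x8E 0x1B 0x36 0x6C 0xD8

Derivation:
After byte 1 (0x70): reg=0x08
After byte 2 (0xB0): reg=0x21
After byte 3 (0x36): reg=0x65
Register before byte 4: 0x65
After XOR with byte 0x4D: 0x28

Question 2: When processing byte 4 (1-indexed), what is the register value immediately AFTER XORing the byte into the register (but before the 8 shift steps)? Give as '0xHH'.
Answer: 0x28

Derivation:
Register before byte 4: 0x65
Byte 4: 0x4D
0x65 XOR 0x4D = 0x28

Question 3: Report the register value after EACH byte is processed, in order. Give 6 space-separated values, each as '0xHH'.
0x08 0x21 0x65 0xD8 0x87 0x1E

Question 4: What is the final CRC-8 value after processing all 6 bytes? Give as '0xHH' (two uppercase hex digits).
Answer: 0x1E

Derivation:
After byte 1 (0x70): reg=0x08
After byte 2 (0xB0): reg=0x21
After byte 3 (0x36): reg=0x65
After byte 4 (0x4D): reg=0xD8
After byte 5 (0x5A): reg=0x87
After byte 6 (0x36): reg=0x1E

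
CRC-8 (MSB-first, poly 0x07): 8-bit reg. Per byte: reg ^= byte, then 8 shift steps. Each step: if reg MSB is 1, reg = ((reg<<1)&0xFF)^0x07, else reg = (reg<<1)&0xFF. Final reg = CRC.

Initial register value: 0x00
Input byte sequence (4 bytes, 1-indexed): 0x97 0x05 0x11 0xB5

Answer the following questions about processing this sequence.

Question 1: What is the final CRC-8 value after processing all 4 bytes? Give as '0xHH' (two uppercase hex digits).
Answer: 0xB4

Derivation:
After byte 1 (0x97): reg=0xEC
After byte 2 (0x05): reg=0x91
After byte 3 (0x11): reg=0x89
After byte 4 (0xB5): reg=0xB4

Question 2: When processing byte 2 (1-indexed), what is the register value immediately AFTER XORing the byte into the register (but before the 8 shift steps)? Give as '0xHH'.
Answer: 0xE9

Derivation:
Register before byte 2: 0xEC
Byte 2: 0x05
0xEC XOR 0x05 = 0xE9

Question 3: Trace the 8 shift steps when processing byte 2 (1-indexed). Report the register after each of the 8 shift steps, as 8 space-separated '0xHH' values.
After byte 1 (0x97): reg=0xEC
Register before byte 2: 0xEC
After XOR with byte 0x05: 0xE9

Answer: 0xD5 0xAD 0x5D 0xBA 0x73 0xE6 0xCB 0x91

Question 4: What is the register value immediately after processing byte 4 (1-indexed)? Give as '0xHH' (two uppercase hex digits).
Answer: 0xB4

Derivation:
After byte 1 (0x97): reg=0xEC
After byte 2 (0x05): reg=0x91
After byte 3 (0x11): reg=0x89
After byte 4 (0xB5): reg=0xB4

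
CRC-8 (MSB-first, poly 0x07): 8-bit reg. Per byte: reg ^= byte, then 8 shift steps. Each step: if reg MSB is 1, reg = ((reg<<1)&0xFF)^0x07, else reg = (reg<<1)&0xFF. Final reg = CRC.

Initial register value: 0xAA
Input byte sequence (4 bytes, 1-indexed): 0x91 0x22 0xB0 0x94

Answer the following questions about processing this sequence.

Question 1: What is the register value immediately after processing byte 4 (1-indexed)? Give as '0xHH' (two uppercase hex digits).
After byte 1 (0x91): reg=0xA1
After byte 2 (0x22): reg=0x80
After byte 3 (0xB0): reg=0x90
After byte 4 (0x94): reg=0x1C

Answer: 0x1C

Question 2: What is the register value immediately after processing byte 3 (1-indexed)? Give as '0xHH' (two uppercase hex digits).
After byte 1 (0x91): reg=0xA1
After byte 2 (0x22): reg=0x80
After byte 3 (0xB0): reg=0x90

Answer: 0x90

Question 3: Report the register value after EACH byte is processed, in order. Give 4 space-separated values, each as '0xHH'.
0xA1 0x80 0x90 0x1C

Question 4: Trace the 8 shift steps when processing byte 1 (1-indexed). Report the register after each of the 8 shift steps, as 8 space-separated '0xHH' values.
Answer: 0x76 0xEC 0xDF 0xB9 0x75 0xEA 0xD3 0xA1

Derivation:
Register before byte 1: 0xAA
After XOR with byte 0x91: 0x3B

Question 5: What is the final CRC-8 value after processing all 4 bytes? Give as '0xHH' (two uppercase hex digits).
After byte 1 (0x91): reg=0xA1
After byte 2 (0x22): reg=0x80
After byte 3 (0xB0): reg=0x90
After byte 4 (0x94): reg=0x1C

Answer: 0x1C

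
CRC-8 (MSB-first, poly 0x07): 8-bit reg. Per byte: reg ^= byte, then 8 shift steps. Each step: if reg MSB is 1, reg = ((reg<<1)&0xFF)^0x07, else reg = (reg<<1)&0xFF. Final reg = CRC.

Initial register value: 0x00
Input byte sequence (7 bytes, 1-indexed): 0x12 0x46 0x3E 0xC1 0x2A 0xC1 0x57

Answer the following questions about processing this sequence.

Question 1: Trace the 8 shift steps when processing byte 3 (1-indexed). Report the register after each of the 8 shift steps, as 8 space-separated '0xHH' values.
Answer: 0x2B 0x56 0xAC 0x5F 0xBE 0x7B 0xF6 0xEB

Derivation:
After byte 1 (0x12): reg=0x7E
After byte 2 (0x46): reg=0xA8
Register before byte 3: 0xA8
After XOR with byte 0x3E: 0x96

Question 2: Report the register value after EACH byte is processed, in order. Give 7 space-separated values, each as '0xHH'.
0x7E 0xA8 0xEB 0xD6 0xFA 0xA1 0xCC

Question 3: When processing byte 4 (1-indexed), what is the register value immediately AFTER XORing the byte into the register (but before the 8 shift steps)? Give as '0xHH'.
Register before byte 4: 0xEB
Byte 4: 0xC1
0xEB XOR 0xC1 = 0x2A

Answer: 0x2A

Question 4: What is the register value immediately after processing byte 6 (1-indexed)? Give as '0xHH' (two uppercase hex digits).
After byte 1 (0x12): reg=0x7E
After byte 2 (0x46): reg=0xA8
After byte 3 (0x3E): reg=0xEB
After byte 4 (0xC1): reg=0xD6
After byte 5 (0x2A): reg=0xFA
After byte 6 (0xC1): reg=0xA1

Answer: 0xA1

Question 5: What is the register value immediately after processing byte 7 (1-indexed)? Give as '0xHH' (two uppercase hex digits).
Answer: 0xCC

Derivation:
After byte 1 (0x12): reg=0x7E
After byte 2 (0x46): reg=0xA8
After byte 3 (0x3E): reg=0xEB
After byte 4 (0xC1): reg=0xD6
After byte 5 (0x2A): reg=0xFA
After byte 6 (0xC1): reg=0xA1
After byte 7 (0x57): reg=0xCC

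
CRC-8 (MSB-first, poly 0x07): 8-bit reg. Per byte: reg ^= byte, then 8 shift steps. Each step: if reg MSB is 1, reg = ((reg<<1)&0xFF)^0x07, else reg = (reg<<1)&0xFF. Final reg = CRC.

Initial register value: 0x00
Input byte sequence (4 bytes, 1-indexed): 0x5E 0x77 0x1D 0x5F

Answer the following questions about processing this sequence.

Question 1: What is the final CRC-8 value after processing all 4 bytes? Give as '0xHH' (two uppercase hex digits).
Answer: 0x6D

Derivation:
After byte 1 (0x5E): reg=0x9D
After byte 2 (0x77): reg=0x98
After byte 3 (0x1D): reg=0x92
After byte 4 (0x5F): reg=0x6D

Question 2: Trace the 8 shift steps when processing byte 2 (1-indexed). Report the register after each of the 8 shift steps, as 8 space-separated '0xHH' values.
After byte 1 (0x5E): reg=0x9D
Register before byte 2: 0x9D
After XOR with byte 0x77: 0xEA

Answer: 0xD3 0xA1 0x45 0x8A 0x13 0x26 0x4C 0x98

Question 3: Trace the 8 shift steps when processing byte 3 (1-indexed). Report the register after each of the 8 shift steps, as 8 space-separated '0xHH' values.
Answer: 0x0D 0x1A 0x34 0x68 0xD0 0xA7 0x49 0x92

Derivation:
After byte 1 (0x5E): reg=0x9D
After byte 2 (0x77): reg=0x98
Register before byte 3: 0x98
After XOR with byte 0x1D: 0x85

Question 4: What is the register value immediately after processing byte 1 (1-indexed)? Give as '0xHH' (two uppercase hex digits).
Answer: 0x9D

Derivation:
After byte 1 (0x5E): reg=0x9D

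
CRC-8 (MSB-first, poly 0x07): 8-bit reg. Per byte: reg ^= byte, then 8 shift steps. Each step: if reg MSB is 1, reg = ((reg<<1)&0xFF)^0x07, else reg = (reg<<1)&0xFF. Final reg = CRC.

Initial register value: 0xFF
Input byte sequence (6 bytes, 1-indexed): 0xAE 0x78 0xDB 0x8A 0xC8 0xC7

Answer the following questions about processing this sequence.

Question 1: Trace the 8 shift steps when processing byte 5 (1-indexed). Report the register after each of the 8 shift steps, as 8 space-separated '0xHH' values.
Answer: 0x0B 0x16 0x2C 0x58 0xB0 0x67 0xCE 0x9B

Derivation:
After byte 1 (0xAE): reg=0xB0
After byte 2 (0x78): reg=0x76
After byte 3 (0xDB): reg=0x4A
After byte 4 (0x8A): reg=0x4E
Register before byte 5: 0x4E
After XOR with byte 0xC8: 0x86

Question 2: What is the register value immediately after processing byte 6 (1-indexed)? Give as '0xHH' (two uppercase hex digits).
Answer: 0x93

Derivation:
After byte 1 (0xAE): reg=0xB0
After byte 2 (0x78): reg=0x76
After byte 3 (0xDB): reg=0x4A
After byte 4 (0x8A): reg=0x4E
After byte 5 (0xC8): reg=0x9B
After byte 6 (0xC7): reg=0x93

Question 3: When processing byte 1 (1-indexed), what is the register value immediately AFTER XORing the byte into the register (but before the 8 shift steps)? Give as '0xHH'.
Answer: 0x51

Derivation:
Register before byte 1: 0xFF
Byte 1: 0xAE
0xFF XOR 0xAE = 0x51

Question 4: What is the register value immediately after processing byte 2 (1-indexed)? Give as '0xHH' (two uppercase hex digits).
Answer: 0x76

Derivation:
After byte 1 (0xAE): reg=0xB0
After byte 2 (0x78): reg=0x76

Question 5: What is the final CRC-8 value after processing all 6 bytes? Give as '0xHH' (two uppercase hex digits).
Answer: 0x93

Derivation:
After byte 1 (0xAE): reg=0xB0
After byte 2 (0x78): reg=0x76
After byte 3 (0xDB): reg=0x4A
After byte 4 (0x8A): reg=0x4E
After byte 5 (0xC8): reg=0x9B
After byte 6 (0xC7): reg=0x93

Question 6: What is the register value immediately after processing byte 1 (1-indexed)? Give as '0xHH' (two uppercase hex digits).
After byte 1 (0xAE): reg=0xB0

Answer: 0xB0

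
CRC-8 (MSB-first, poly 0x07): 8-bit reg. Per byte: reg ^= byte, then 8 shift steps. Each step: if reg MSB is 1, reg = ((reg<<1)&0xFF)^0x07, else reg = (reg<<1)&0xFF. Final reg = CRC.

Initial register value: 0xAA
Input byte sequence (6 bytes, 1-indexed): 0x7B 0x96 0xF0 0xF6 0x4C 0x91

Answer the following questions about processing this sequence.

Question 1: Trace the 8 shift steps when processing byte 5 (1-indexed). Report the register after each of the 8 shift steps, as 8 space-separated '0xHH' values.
After byte 1 (0x7B): reg=0x39
After byte 2 (0x96): reg=0x44
After byte 3 (0xF0): reg=0x05
After byte 4 (0xF6): reg=0xD7
Register before byte 5: 0xD7
After XOR with byte 0x4C: 0x9B

Answer: 0x31 0x62 0xC4 0x8F 0x19 0x32 0x64 0xC8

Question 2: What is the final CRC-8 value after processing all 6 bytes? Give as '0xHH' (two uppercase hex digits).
Answer: 0x88

Derivation:
After byte 1 (0x7B): reg=0x39
After byte 2 (0x96): reg=0x44
After byte 3 (0xF0): reg=0x05
After byte 4 (0xF6): reg=0xD7
After byte 5 (0x4C): reg=0xC8
After byte 6 (0x91): reg=0x88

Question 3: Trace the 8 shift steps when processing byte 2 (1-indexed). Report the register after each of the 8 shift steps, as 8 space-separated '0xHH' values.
Answer: 0x59 0xB2 0x63 0xC6 0x8B 0x11 0x22 0x44

Derivation:
After byte 1 (0x7B): reg=0x39
Register before byte 2: 0x39
After XOR with byte 0x96: 0xAF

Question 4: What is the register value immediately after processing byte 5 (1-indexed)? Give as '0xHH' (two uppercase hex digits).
Answer: 0xC8

Derivation:
After byte 1 (0x7B): reg=0x39
After byte 2 (0x96): reg=0x44
After byte 3 (0xF0): reg=0x05
After byte 4 (0xF6): reg=0xD7
After byte 5 (0x4C): reg=0xC8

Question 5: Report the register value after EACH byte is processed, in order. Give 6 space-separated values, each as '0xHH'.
0x39 0x44 0x05 0xD7 0xC8 0x88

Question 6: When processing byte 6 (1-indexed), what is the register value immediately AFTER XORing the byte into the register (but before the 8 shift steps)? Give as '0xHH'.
Register before byte 6: 0xC8
Byte 6: 0x91
0xC8 XOR 0x91 = 0x59

Answer: 0x59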